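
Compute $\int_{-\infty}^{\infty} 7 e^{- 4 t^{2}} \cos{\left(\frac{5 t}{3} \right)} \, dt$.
$\frac{7 \sqrt{\pi}}{2 e^{\frac{25}{144}}}$

Let $b$ denote the cosine frequency and define $I(b) = \int_{-\infty}^{\infty} 7 e^{- 4 t^{2}} \cos{\left(b t \right)} \, dt$.

Differentiating under the integral sign,
$$I'(b) = \int_{-\infty}^{\infty} - 7 t e^{- 4 t^{2}} \sin{\left(b t \right)} \, dt.$$

Integrate $\int_{-\infty}^{\infty} t \sin(b t)\, e^{- 4 t^{2}}\, dt$ by parts with $u = \sin(b t)$ and $dv = t\, e^{- 4 t^{2}}\, dt$, giving $v = - \frac{e^{- 4 t^{2}}}{8}$. The boundary term vanishes and
$$\int_{-\infty}^{\infty} t \sin(b t)\, e^{- 4 t^{2}}\, dt = \frac{b}{8} \int_{-\infty}^{\infty} \cos(b t)\, e^{- 4 t^{2}}\, dt,$$
so $I'(b) = - \frac{b}{8}\, I(b)$.

This is a separable first-order ODE; solving with the initial condition $I(0) = \int_{-\infty}^{\infty} 7 e^{- 4 t^{2}}\,dt = \frac{7 \sqrt{\pi}}{2}$ gives
$$I(b) = \frac{7 \sqrt{\pi} e^{- \frac{b^{2}}{16}}}{2}.$$

Setting $b = \frac{5}{3}$:
$$I = \frac{7 \sqrt{\pi}}{2 e^{\frac{25}{144}}}.$$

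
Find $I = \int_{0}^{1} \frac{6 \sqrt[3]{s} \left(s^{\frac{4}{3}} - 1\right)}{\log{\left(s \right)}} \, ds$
$\log{\left(64 \right)}$

Consider the one-parameter family: let $I(a) = \int_{0}^{1} \frac{6 \left(- \sqrt[3]{s} + s^{a}\right)}{\log{\left(s \right)}} \, ds$.

Since $\dfrac{\partial}{\partial a}\,s^{a} = s^{a} \ln s$, the $\ln s$ in the denominator cancels and
$$\frac{dI}{da} = \int_{0}^{1} 6 s^{a} \, ds = 6 \left[\frac{s^{a+1}}{a+1}\right]_0^1 = \frac{6}{a + 1}.$$

Integrating with respect to $a$ gives $I(a) = \log{\left(\frac{729 \left(a + 1\right)^{6}}{4096} \right)} + C$.

At $a = \frac{1}{3}$ the integrand is identically $0$, so $I(\frac{1}{3}) = 0$. The closed form gives $0$, hence $C = 0$.

Setting $a = \frac{5}{3}$:
$$I = \log{\left(64 \right)}.$$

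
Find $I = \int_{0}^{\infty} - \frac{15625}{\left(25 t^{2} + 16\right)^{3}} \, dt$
$- \frac{9375 \pi}{16384}$

Start from the standard arctangent integral
$$J(a) = \int_{0}^{\infty} - \frac{1}{a^{2} + t^{2}} \, dt = - \frac{\pi}{2 a}.$$

Differentiating under the integral sign with respect to $a$,
$$\frac{dJ}{da} = \int_{0}^{\infty} \frac{2 a}{\left(a^{2} + t^{2}\right)^{2}} \, dt = \frac{\pi}{2 a^{2}},$$
so $\int_{0}^{\infty} - \frac{1}{\left(a^{2} + t^{2}\right)^{2}} \, dt = - \frac{\pi}{4 a^{3}}$.

Repeating — each differentiation of $1/(t^2+a^2)^j$ produces $-2ja/(t^2+a^2)^{j+1}$ — and dividing through by $-2ja$ at each step yields, after $2$ differentiations in total,
$$\int_{0}^{\infty} - \frac{1}{\left(a^{2} + t^{2}\right)^{3}} \, dt = - \frac{3 \pi}{16 a^{5}}.$$

Setting $a = \frac{4}{5}$:
$$I = - \frac{9375 \pi}{16384}.$$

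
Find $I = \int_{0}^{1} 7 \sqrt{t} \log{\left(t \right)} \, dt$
$- \frac{28}{9}$

Start from the elementary integral
$$J(a) = \int_{0}^{1} 7 t^{a} \, dt = \frac{7}{a + 1}.$$

Differentiating under the integral sign brings down a factor of $\ln t$:
$$\frac{dJ}{da} = \int_{0}^{1} 7 t^{a} \log{\left(t \right)} \, dt = - \frac{7}{\left(a + 1\right)^{2}}.$$

The integral on the left is $I$, so $I = - \frac{7}{\left(a + 1\right)^{2}}$.

Setting $a = \frac{1}{2}$:
$$I = - \frac{28}{9}.$$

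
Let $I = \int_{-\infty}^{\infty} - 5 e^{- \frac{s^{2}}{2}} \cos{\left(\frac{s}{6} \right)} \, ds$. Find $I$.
$- \frac{5 \sqrt{2} \sqrt{\pi}}{e^{\frac{1}{72}}}$

Let $b$ denote the cosine frequency and define $I(b) = \int_{-\infty}^{\infty} - 5 e^{- \frac{s^{2}}{2}} \cos{\left(b s \right)} \, ds$.

Differentiating under the integral sign,
$$I'(b) = \int_{-\infty}^{\infty} 5 s e^{- \frac{s^{2}}{2}} \sin{\left(b s \right)} \, ds.$$

Integrate $\int_{-\infty}^{\infty} s \sin(b s)\, e^{- \frac{s^{2}}{2}}\, ds$ by parts with $u = \sin(b s)$ and $dv = s\, e^{- \frac{s^{2}}{2}}\, ds$, giving $v = - e^{- \frac{s^{2}}{2}}$. The boundary term vanishes and
$$\int_{-\infty}^{\infty} s \sin(b s)\, e^{- \frac{s^{2}}{2}}\, ds = b \int_{-\infty}^{\infty} \cos(b s)\, e^{- \frac{s^{2}}{2}}\, ds,$$
so $I'(b) = - b\, I(b)$.

This is a separable first-order ODE; solving with the initial condition $I(0) = \int_{-\infty}^{\infty} - 5 e^{- \frac{s^{2}}{2}}\,ds = - 5 \sqrt{2} \sqrt{\pi}$ gives
$$I(b) = - 5 \sqrt{2} \sqrt{\pi} e^{- \frac{b^{2}}{2}}.$$

Setting $b = \frac{1}{6}$:
$$I = - \frac{5 \sqrt{2} \sqrt{\pi}}{e^{\frac{1}{72}}}.$$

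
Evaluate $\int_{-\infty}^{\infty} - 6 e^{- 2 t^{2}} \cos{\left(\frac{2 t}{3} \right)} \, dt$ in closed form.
$- \frac{3 \sqrt{2} \sqrt{\pi}}{e^{\frac{1}{18}}}$

Let $b$ denote the cosine frequency and define $I(b) = \int_{-\infty}^{\infty} - 6 e^{- 2 t^{2}} \cos{\left(b t \right)} \, dt$.

Differentiating under the integral sign,
$$I'(b) = \int_{-\infty}^{\infty} 6 t e^{- 2 t^{2}} \sin{\left(b t \right)} \, dt.$$

Integrate $\int_{-\infty}^{\infty} t \sin(b t)\, e^{- 2 t^{2}}\, dt$ by parts with $u = \sin(b t)$ and $dv = t\, e^{- 2 t^{2}}\, dt$, giving $v = - \frac{e^{- 2 t^{2}}}{4}$. The boundary term vanishes and
$$\int_{-\infty}^{\infty} t \sin(b t)\, e^{- 2 t^{2}}\, dt = \frac{b}{4} \int_{-\infty}^{\infty} \cos(b t)\, e^{- 2 t^{2}}\, dt,$$
so $I'(b) = - \frac{b}{4}\, I(b)$.

This is a separable first-order ODE; solving with the initial condition $I(0) = \int_{-\infty}^{\infty} - 6 e^{- 2 t^{2}}\,dt = - 3 \sqrt{2} \sqrt{\pi}$ gives
$$I(b) = - 3 \sqrt{2} \sqrt{\pi} e^{- \frac{b^{2}}{8}}.$$

Setting $b = \frac{2}{3}$:
$$I = - \frac{3 \sqrt{2} \sqrt{\pi}}{e^{\frac{1}{18}}}.$$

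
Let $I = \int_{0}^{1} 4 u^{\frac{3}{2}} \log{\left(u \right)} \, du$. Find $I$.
$- \frac{16}{25}$

Start from the elementary integral
$$J(a) = \int_{0}^{1} 4 u^{a} \, du = \frac{4}{a + 1}.$$

Differentiating under the integral sign brings down a factor of $\ln u$:
$$\frac{dJ}{da} = \int_{0}^{1} 4 u^{a} \log{\left(u \right)} \, du = - \frac{4}{\left(a + 1\right)^{2}}.$$

The integral on the left is $I$, so $I = - \frac{4}{\left(a + 1\right)^{2}}$.

Setting $a = \frac{3}{2}$:
$$I = - \frac{16}{25}.$$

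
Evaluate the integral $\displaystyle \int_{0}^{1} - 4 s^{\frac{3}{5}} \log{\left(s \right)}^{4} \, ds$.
$- \frac{9375}{1024}$

Consider the simpler parametrised integral
$$J(a) = \int_{0}^{1} - 4 s^{a} \, ds = - \frac{4}{a + 1}.$$

Differentiating under the integral sign brings down a factor of $\ln s$:
$$\frac{dJ}{da} = \int_{0}^{1} - 4 s^{a} \log{\left(s \right)} \, ds = \frac{4}{\left(a + 1\right)^{2}}.$$

Repeating $4$ times in total — each differentiation brings down another $\ln s$ — gives
$$\frac{d^{4}J}{da^{4}} = \int_{0}^{1} - 4 s^{a} \log{\left(s \right)}^{4} \, ds = - \frac{96}{\left(a + 1\right)^{5}},$$
and the integrand here is exactly the target integrand, so $I = - \frac{96}{\left(a + 1\right)^{5}}$.

Setting $a = \frac{3}{5}$:
$$I = - \frac{9375}{1024}.$$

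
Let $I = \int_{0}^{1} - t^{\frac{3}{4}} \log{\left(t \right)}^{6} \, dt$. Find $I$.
$- \frac{11796480}{823543}$

Start from the elementary integral
$$J(a) = \int_{0}^{1} - t^{a} \, dt = - \frac{1}{a + 1}.$$

Differentiating under the integral sign brings down a factor of $\ln t$:
$$\frac{dJ}{da} = \int_{0}^{1} - t^{a} \log{\left(t \right)} \, dt = \frac{1}{\left(a + 1\right)^{2}}.$$

Repeating $6$ times in total — each differentiation brings down another $\ln t$ — gives
$$\frac{d^{6}J}{da^{6}} = \int_{0}^{1} - t^{a} \log{\left(t \right)}^{6} \, dt = - \frac{720}{\left(a + 1\right)^{7}},$$
and the integrand here is exactly the target integrand, so $I = - \frac{720}{\left(a + 1\right)^{7}}$.

Setting $a = \frac{3}{4}$:
$$I = - \frac{11796480}{823543}.$$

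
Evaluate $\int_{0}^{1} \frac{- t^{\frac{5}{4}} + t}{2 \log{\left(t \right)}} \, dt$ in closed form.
$- \log{\left(3 \right)} + \frac{3 \log{\left(2 \right)}}{2}$

Replace the exponent $1$ by a parameter $a$: let $I(a) = \int_{0}^{1} \frac{- t^{\frac{5}{4}} + t^{a}}{2 \log{\left(t \right)}} \, dt$.

Since $\dfrac{\partial}{\partial a}\,t^{a} = t^{a} \ln t$, the $\ln t$ in the denominator cancels and
$$\frac{dI}{da} = \int_{0}^{1} \frac{1}{2} t^{a} \, dt = \frac{1}{2} \left[\frac{t^{a+1}}{a+1}\right]_0^1 = \frac{1}{2 \left(a + 1\right)}.$$

Integrating with respect to $a$ gives $I(a) = \log{\left(\frac{2 \sqrt{a + 1}}{3} \right)} + C$.

At $a = \frac{5}{4}$ the integrand is identically $0$, so $I(\frac{5}{4}) = 0$. The closed form gives $0$, hence $C = 0$.

Setting $a = 1$:
$$I = - \log{\left(3 \right)} + \frac{3 \log{\left(2 \right)}}{2}.$$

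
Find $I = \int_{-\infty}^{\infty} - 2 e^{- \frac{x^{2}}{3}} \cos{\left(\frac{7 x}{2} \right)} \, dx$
$- \frac{2 \sqrt{3} \sqrt{\pi}}{e^{\frac{147}{16}}}$

Treat the cosine frequency as a parameter and define $I(b) = \int_{-\infty}^{\infty} - 2 e^{- \frac{x^{2}}{3}} \cos{\left(b x \right)} \, dx$.

Differentiating under the integral sign,
$$I'(b) = \int_{-\infty}^{\infty} 2 x e^{- \frac{x^{2}}{3}} \sin{\left(b x \right)} \, dx.$$

Integrate $\int_{-\infty}^{\infty} x \sin(b x)\, e^{- \frac{x^{2}}{3}}\, dx$ by parts with $u = \sin(b x)$ and $dv = x\, e^{- \frac{x^{2}}{3}}\, dx$, giving $v = - \frac{3 e^{- \frac{x^{2}}{3}}}{2}$. The boundary term vanishes and
$$\int_{-\infty}^{\infty} x \sin(b x)\, e^{- \frac{x^{2}}{3}}\, dx = \frac{3 b}{2} \int_{-\infty}^{\infty} \cos(b x)\, e^{- \frac{x^{2}}{3}}\, dx,$$
so $I'(b) = - \frac{3 b}{2}\, I(b)$.

This is a separable first-order ODE; solving with the initial condition $I(0) = \int_{-\infty}^{\infty} - 2 e^{- \frac{x^{2}}{3}}\,dx = - 2 \sqrt{3} \sqrt{\pi}$ gives
$$I(b) = - 2 \sqrt{3} \sqrt{\pi} e^{- \frac{3 b^{2}}{4}}.$$

Setting $b = \frac{7}{2}$:
$$I = - \frac{2 \sqrt{3} \sqrt{\pi}}{e^{\frac{147}{16}}}.$$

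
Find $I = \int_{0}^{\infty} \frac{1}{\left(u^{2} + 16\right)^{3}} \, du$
$\frac{3 \pi}{16384}$

Recall the elementary integral
$$J(a) = \int_{0}^{\infty} \frac{1}{a^{2} + u^{2}} \, du = \frac{\pi}{2 a}.$$

Differentiating under the integral sign with respect to $a$,
$$\frac{dJ}{da} = \int_{0}^{\infty} - \frac{2 a}{\left(a^{2} + u^{2}\right)^{2}} \, du = - \frac{\pi}{2 a^{2}},$$
so $\int_{0}^{\infty} \frac{1}{\left(a^{2} + u^{2}\right)^{2}} \, du = \frac{\pi}{4 a^{3}}$.

Repeating — each differentiation of $1/(u^2+a^2)^j$ produces $-2ja/(u^2+a^2)^{j+1}$ — and dividing through by $-2ja$ at each step yields, after $2$ differentiations in total,
$$\int_{0}^{\infty} \frac{1}{\left(a^{2} + u^{2}\right)^{3}} \, du = \frac{3 \pi}{16 a^{5}}.$$

Setting $a = 4$:
$$I = \frac{3 \pi}{16384}.$$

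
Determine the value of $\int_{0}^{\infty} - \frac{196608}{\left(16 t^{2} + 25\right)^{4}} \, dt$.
$- \frac{1536 \pi}{15625}$

Begin with the known result
$$J(a) = \int_{0}^{\infty} - \frac{3}{a^{2} + t^{2}} \, dt = - \frac{3 \pi}{2 a}.$$

Differentiating under the integral sign with respect to $a$,
$$\frac{dJ}{da} = \int_{0}^{\infty} \frac{6 a}{\left(a^{2} + t^{2}\right)^{2}} \, dt = \frac{3 \pi}{2 a^{2}},$$
so $\int_{0}^{\infty} - \frac{3}{\left(a^{2} + t^{2}\right)^{2}} \, dt = - \frac{3 \pi}{4 a^{3}}$.

Repeating — each differentiation of $1/(t^2+a^2)^j$ produces $-2ja/(t^2+a^2)^{j+1}$ — and dividing through by $-2ja$ at each step yields, after $3$ differentiations in total,
$$\int_{0}^{\infty} - \frac{3}{\left(a^{2} + t^{2}\right)^{4}} \, dt = - \frac{15 \pi}{32 a^{7}}.$$

Setting $a = \frac{5}{4}$:
$$I = - \frac{1536 \pi}{15625}.$$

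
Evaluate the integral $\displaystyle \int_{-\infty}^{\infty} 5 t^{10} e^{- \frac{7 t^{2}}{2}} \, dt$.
$\frac{675 \sqrt{14} \sqrt{\pi}}{16807}$

Start from the elementary integral
$$J(a) = \int_{-\infty}^{\infty} 5 e^{- a t^{2}} \, dt = \frac{5 \sqrt{\pi}}{\sqrt{a}}.$$

Differentiating under the integral sign brings down a factor of $(-t^2)$:
$$\frac{dJ}{da} = \int_{-\infty}^{\infty} - 5 t^{2} e^{- a t^{2}} \, dt = - \frac{5 \sqrt{\pi}}{2 a^{\frac{3}{2}}}.$$

Repeating $5$ times in total — each differentiation brings down another $(-t^2)$ — gives
$$\frac{d^{5}J}{da^{5}} = \int_{-\infty}^{\infty} - 5 t^{10} e^{- a t^{2}} \, dt = - \frac{4725 \sqrt{\pi}}{32 a^{\frac{11}{2}}},$$
and the integrand here is $(-1)^{5}$ times the target integrand, so $I = (-1)^{5}\,\frac{d^{5}J}{da^{5}} = \frac{4725 \sqrt{\pi}}{32 a^{\frac{11}{2}}}$.

Setting $a = \frac{7}{2}$:
$$I = \frac{675 \sqrt{14} \sqrt{\pi}}{16807}.$$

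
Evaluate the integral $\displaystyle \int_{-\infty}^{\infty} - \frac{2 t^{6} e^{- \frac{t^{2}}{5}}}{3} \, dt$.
$- \frac{625 \sqrt{5} \sqrt{\pi}}{4}$

Begin with the known integral
$$J(a) = \int_{-\infty}^{\infty} - \frac{2 e^{- a t^{2}}}{3} \, dt = - \frac{2 \sqrt{\pi}}{3 \sqrt{a}}.$$

Differentiating under the integral sign brings down a factor of $(-t^2)$:
$$\frac{dJ}{da} = \int_{-\infty}^{\infty} \frac{2 t^{2} e^{- a t^{2}}}{3} \, dt = \frac{\sqrt{\pi}}{3 a^{\frac{3}{2}}}.$$

Repeating $3$ times in total — each differentiation brings down another $(-t^2)$ — gives
$$\frac{d^{3}J}{da^{3}} = \int_{-\infty}^{\infty} \frac{2 t^{6} e^{- a t^{2}}}{3} \, dt = \frac{5 \sqrt{\pi}}{4 a^{\frac{7}{2}}},$$
and the integrand here is $(-1)^{3}$ times the target integrand, so $I = (-1)^{3}\,\frac{d^{3}J}{da^{3}} = - \frac{5 \sqrt{\pi}}{4 a^{\frac{7}{2}}}$.

Setting $a = \frac{1}{5}$:
$$I = - \frac{625 \sqrt{5} \sqrt{\pi}}{4}.$$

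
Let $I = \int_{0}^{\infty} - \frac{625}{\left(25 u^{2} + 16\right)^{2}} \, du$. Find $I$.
$- \frac{125 \pi}{256}$

Begin with the known result
$$J(a) = \int_{0}^{\infty} - \frac{1}{a^{2} + u^{2}} \, du = - \frac{\pi}{2 a}.$$

Differentiating under the integral sign with respect to $a$,
$$\frac{dJ}{da} = \int_{0}^{\infty} \frac{2 a}{\left(a^{2} + u^{2}\right)^{2}} \, du = \frac{\pi}{2 a^{2}},$$
so $\int_{0}^{\infty} - \frac{1}{\left(a^{2} + u^{2}\right)^{2}} \, du = - \frac{\pi}{4 a^{3}}$.

Setting $a = \frac{4}{5}$:
$$I = - \frac{125 \pi}{256}.$$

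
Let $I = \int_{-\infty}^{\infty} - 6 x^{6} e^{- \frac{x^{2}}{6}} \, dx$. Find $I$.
$- 2430 \sqrt{6} \sqrt{\pi}$

Start from the elementary integral
$$J(a) = \int_{-\infty}^{\infty} - 6 e^{- a x^{2}} \, dx = - \frac{6 \sqrt{\pi}}{\sqrt{a}}.$$

Differentiating under the integral sign brings down a factor of $(-x^2)$:
$$\frac{dJ}{da} = \int_{-\infty}^{\infty} 6 x^{2} e^{- a x^{2}} \, dx = \frac{3 \sqrt{\pi}}{a^{\frac{3}{2}}}.$$

Repeating $3$ times in total — each differentiation brings down another $(-x^2)$ — gives
$$\frac{d^{3}J}{da^{3}} = \int_{-\infty}^{\infty} 6 x^{6} e^{- a x^{2}} \, dx = \frac{45 \sqrt{\pi}}{4 a^{\frac{7}{2}}},$$
and the integrand here is $(-1)^{3}$ times the target integrand, so $I = (-1)^{3}\,\frac{d^{3}J}{da^{3}} = - \frac{45 \sqrt{\pi}}{4 a^{\frac{7}{2}}}$.

Setting $a = \frac{1}{6}$:
$$I = - 2430 \sqrt{6} \sqrt{\pi}.$$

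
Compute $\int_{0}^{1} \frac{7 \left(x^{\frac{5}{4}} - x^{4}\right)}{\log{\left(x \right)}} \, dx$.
$- \log{\left(\frac{1280000000}{4782969} \right)}$

Replace the exponent $4$ by a parameter $a$: let $I(a) = \int_{0}^{1} \frac{7 \left(x^{\frac{5}{4}} - x^{a}\right)}{\log{\left(x \right)}} \, dx$.

Since $\dfrac{\partial}{\partial a}\,x^{a} = x^{a} \ln x$, the $\ln x$ in the denominator cancels and
$$\frac{dI}{da} = \int_{0}^{1} -7 x^{a} \, dx = -7 \left[\frac{x^{a+1}}{a+1}\right]_0^1 = - \frac{7}{a + 1}.$$

Integrating with respect to $a$ gives $I(a) = - \log{\left(\frac{16384 \left(a + 1\right)^{7}}{4782969} \right)} + C$.

At $a = \frac{5}{4}$ the integrand is identically $0$, so $I(\frac{5}{4}) = 0$. The closed form gives $0$, hence $C = 0$.

Setting $a = 4$:
$$I = - \log{\left(\frac{1280000000}{4782969} \right)}.$$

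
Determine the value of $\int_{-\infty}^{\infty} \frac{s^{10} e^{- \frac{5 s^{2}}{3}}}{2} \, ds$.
$\frac{45927 \sqrt{15} \sqrt{\pi}}{200000}$

Begin with the known integral
$$J(a) = \int_{-\infty}^{\infty} \frac{e^{- a s^{2}}}{2} \, ds = \frac{\sqrt{\pi}}{2 \sqrt{a}}.$$

Differentiating under the integral sign brings down a factor of $(-s^2)$:
$$\frac{dJ}{da} = \int_{-\infty}^{\infty} - \frac{s^{2} e^{- a s^{2}}}{2} \, ds = - \frac{\sqrt{\pi}}{4 a^{\frac{3}{2}}}.$$

Repeating $5$ times in total — each differentiation brings down another $(-s^2)$ — gives
$$\frac{d^{5}J}{da^{5}} = \int_{-\infty}^{\infty} - \frac{s^{10} e^{- a s^{2}}}{2} \, ds = - \frac{945 \sqrt{\pi}}{64 a^{\frac{11}{2}}},$$
and the integrand here is $(-1)^{5}$ times the target integrand, so $I = (-1)^{5}\,\frac{d^{5}J}{da^{5}} = \frac{945 \sqrt{\pi}}{64 a^{\frac{11}{2}}}$.

Setting $a = \frac{5}{3}$:
$$I = \frac{45927 \sqrt{15} \sqrt{\pi}}{200000}.$$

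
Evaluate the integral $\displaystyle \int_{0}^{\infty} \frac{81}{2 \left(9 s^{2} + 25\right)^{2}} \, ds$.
$\frac{27 \pi}{1000}$

Start from the standard arctangent integral
$$J(a) = \int_{0}^{\infty} \frac{1}{2 \left(a^{2} + s^{2}\right)} \, ds = \frac{\pi}{4 a}.$$

Differentiating under the integral sign with respect to $a$,
$$\frac{dJ}{da} = \int_{0}^{\infty} - \frac{a}{\left(a^{2} + s^{2}\right)^{2}} \, ds = - \frac{\pi}{4 a^{2}},$$
so $\int_{0}^{\infty} \frac{1}{2 \left(a^{2} + s^{2}\right)^{2}} \, ds = \frac{\pi}{8 a^{3}}$.

Setting $a = \frac{5}{3}$:
$$I = \frac{27 \pi}{1000}.$$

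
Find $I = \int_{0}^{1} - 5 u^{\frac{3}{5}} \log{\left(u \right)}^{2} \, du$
$- \frac{625}{256}$

Consider the simpler parametrised integral
$$J(a) = \int_{0}^{1} - 5 u^{a} \, du = - \frac{5}{a + 1}.$$

Differentiating under the integral sign brings down a factor of $\ln u$:
$$\frac{dJ}{da} = \int_{0}^{1} - 5 u^{a} \log{\left(u \right)} \, du = \frac{5}{\left(a + 1\right)^{2}}.$$

Repeating twice in total — each differentiation brings down another $\ln u$ — gives
$$\frac{d^{2}J}{da^{2}} = \int_{0}^{1} - 5 u^{a} \log{\left(u \right)}^{2} \, du = - \frac{10}{\left(a + 1\right)^{3}},$$
and the integrand here is exactly the target integrand, so $I = - \frac{10}{\left(a + 1\right)^{3}}$.

Setting $a = \frac{3}{5}$:
$$I = - \frac{625}{256}.$$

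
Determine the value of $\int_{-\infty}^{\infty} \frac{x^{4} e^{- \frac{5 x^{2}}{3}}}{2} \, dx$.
$\frac{27 \sqrt{15} \sqrt{\pi}}{1000}$

Consider the simpler parametrised integral
$$J(a) = \int_{-\infty}^{\infty} \frac{e^{- a x^{2}}}{2} \, dx = \frac{\sqrt{\pi}}{2 \sqrt{a}}.$$

Differentiating under the integral sign brings down a factor of $(-x^2)$:
$$\frac{dJ}{da} = \int_{-\infty}^{\infty} - \frac{x^{2} e^{- a x^{2}}}{2} \, dx = - \frac{\sqrt{\pi}}{4 a^{\frac{3}{2}}}.$$

Repeating twice in total — each differentiation brings down another $(-x^2)$ — gives
$$\frac{d^{2}J}{da^{2}} = \int_{-\infty}^{\infty} \frac{x^{4} e^{- a x^{2}}}{2} \, dx = \frac{3 \sqrt{\pi}}{8 a^{\frac{5}{2}}},$$
and the integrand here is exactly the target integrand, so $I = \frac{3 \sqrt{\pi}}{8 a^{\frac{5}{2}}}$.

Setting $a = \frac{5}{3}$:
$$I = \frac{27 \sqrt{15} \sqrt{\pi}}{1000}.$$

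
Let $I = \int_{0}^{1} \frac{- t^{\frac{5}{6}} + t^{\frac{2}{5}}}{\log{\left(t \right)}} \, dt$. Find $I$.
$\log{\left(\frac{42}{55} \right)}$

Consider the one-parameter family: let $I(a) = \int_{0}^{1} \frac{- t^{\frac{5}{6}} + t^{a}}{\log{\left(t \right)}} \, dt$.

Since $\dfrac{\partial}{\partial a}\,t^{a} = t^{a} \ln t$, the $\ln t$ in the denominator cancels and
$$\frac{dI}{da} = \int_{0}^{1} t^{a} \, dt = \left[\frac{t^{a+1}}{a+1}\right]_0^1 = \frac{1}{a + 1}.$$

Integrating with respect to $a$ gives $I(a) = \log{\left(\frac{6 a}{11} + \frac{6}{11} \right)} + C$.

At $a = \frac{5}{6}$ the integrand is identically $0$, so $I(\frac{5}{6}) = 0$. The closed form gives $0$, hence $C = 0$.

Setting $a = \frac{2}{5}$:
$$I = \log{\left(\frac{42}{55} \right)}.$$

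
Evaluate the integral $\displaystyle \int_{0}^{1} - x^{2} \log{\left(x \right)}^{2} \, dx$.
$- \frac{2}{27}$

Begin with the known integral
$$J(a) = \int_{0}^{1} - x^{a} \, dx = - \frac{1}{a + 1}.$$

Differentiating under the integral sign brings down a factor of $\ln x$:
$$\frac{dJ}{da} = \int_{0}^{1} - x^{a} \log{\left(x \right)} \, dx = \frac{1}{\left(a + 1\right)^{2}}.$$

Repeating twice in total — each differentiation brings down another $\ln x$ — gives
$$\frac{d^{2}J}{da^{2}} = \int_{0}^{1} - x^{a} \log{\left(x \right)}^{2} \, dx = - \frac{2}{\left(a + 1\right)^{3}},$$
and the integrand here is exactly the target integrand, so $I = - \frac{2}{\left(a + 1\right)^{3}}$.

Setting $a = 2$:
$$I = - \frac{2}{27}.$$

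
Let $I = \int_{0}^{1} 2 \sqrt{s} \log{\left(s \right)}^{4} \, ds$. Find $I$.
$\frac{512}{81}$

Start from the elementary integral
$$J(a) = \int_{0}^{1} 2 s^{a} \, ds = \frac{2}{a + 1}.$$

Differentiating under the integral sign brings down a factor of $\ln s$:
$$\frac{dJ}{da} = \int_{0}^{1} 2 s^{a} \log{\left(s \right)} \, ds = - \frac{2}{\left(a + 1\right)^{2}}.$$

Repeating $4$ times in total — each differentiation brings down another $\ln s$ — gives
$$\frac{d^{4}J}{da^{4}} = \int_{0}^{1} 2 s^{a} \log{\left(s \right)}^{4} \, ds = \frac{48}{\left(a + 1\right)^{5}},$$
and the integrand here is exactly the target integrand, so $I = \frac{48}{\left(a + 1\right)^{5}}$.

Setting $a = \frac{1}{2}$:
$$I = \frac{512}{81}.$$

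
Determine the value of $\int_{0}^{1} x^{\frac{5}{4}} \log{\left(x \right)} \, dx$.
$- \frac{16}{81}$

Begin with the known integral
$$J(a) = \int_{0}^{1} x^{a} \, dx = \frac{1}{a + 1}.$$

Differentiating under the integral sign brings down a factor of $\ln x$:
$$\frac{dJ}{da} = \int_{0}^{1} x^{a} \log{\left(x \right)} \, dx = - \frac{1}{\left(a + 1\right)^{2}}.$$

The integral on the left is $I$, so $I = - \frac{1}{\left(a + 1\right)^{2}}$.

Setting $a = \frac{5}{4}$:
$$I = - \frac{16}{81}.$$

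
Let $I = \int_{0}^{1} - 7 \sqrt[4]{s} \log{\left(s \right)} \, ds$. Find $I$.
$\frac{112}{25}$

Consider the simpler parametrised integral
$$J(a) = \int_{0}^{1} - 7 s^{a} \, ds = - \frac{7}{a + 1}.$$

Differentiating under the integral sign brings down a factor of $\ln s$:
$$\frac{dJ}{da} = \int_{0}^{1} - 7 s^{a} \log{\left(s \right)} \, ds = \frac{7}{\left(a + 1\right)^{2}}.$$

The integral on the left is $I$, so $I = \frac{7}{\left(a + 1\right)^{2}}$.

Setting $a = \frac{1}{4}$:
$$I = \frac{112}{25}.$$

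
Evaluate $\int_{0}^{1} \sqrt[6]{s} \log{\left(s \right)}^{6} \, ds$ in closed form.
$\frac{201553920}{823543}$

Start from the elementary integral
$$J(a) = \int_{0}^{1} s^{a} \, ds = \frac{1}{a + 1}.$$

Differentiating under the integral sign brings down a factor of $\ln s$:
$$\frac{dJ}{da} = \int_{0}^{1} s^{a} \log{\left(s \right)} \, ds = - \frac{1}{\left(a + 1\right)^{2}}.$$

Repeating $6$ times in total — each differentiation brings down another $\ln s$ — gives
$$\frac{d^{6}J}{da^{6}} = \int_{0}^{1} s^{a} \log{\left(s \right)}^{6} \, ds = \frac{720}{\left(a + 1\right)^{7}},$$
and the integrand here is exactly the target integrand, so $I = \frac{720}{\left(a + 1\right)^{7}}$.

Setting $a = \frac{1}{6}$:
$$I = \frac{201553920}{823543}.$$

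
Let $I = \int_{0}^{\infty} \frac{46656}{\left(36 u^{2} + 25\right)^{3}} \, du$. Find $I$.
$\frac{1458 \pi}{3125}$

Recall the elementary integral
$$J(a) = \int_{0}^{\infty} \frac{1}{a^{2} + u^{2}} \, du = \frac{\pi}{2 a}.$$

Differentiating under the integral sign with respect to $a$,
$$\frac{dJ}{da} = \int_{0}^{\infty} - \frac{2 a}{\left(a^{2} + u^{2}\right)^{2}} \, du = - \frac{\pi}{2 a^{2}},$$
so $\int_{0}^{\infty} \frac{1}{\left(a^{2} + u^{2}\right)^{2}} \, du = \frac{\pi}{4 a^{3}}$.

Repeating — each differentiation of $1/(u^2+a^2)^j$ produces $-2ja/(u^2+a^2)^{j+1}$ — and dividing through by $-2ja$ at each step yields, after $2$ differentiations in total,
$$\int_{0}^{\infty} \frac{1}{\left(a^{2} + u^{2}\right)^{3}} \, du = \frac{3 \pi}{16 a^{5}}.$$

Setting $a = \frac{5}{6}$:
$$I = \frac{1458 \pi}{3125}.$$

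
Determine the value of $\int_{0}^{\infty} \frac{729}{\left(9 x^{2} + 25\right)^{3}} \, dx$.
$\frac{729 \pi}{50000}$

Recall the elementary integral
$$J(a) = \int_{0}^{\infty} \frac{1}{a^{2} + x^{2}} \, dx = \frac{\pi}{2 a}.$$

Differentiating under the integral sign with respect to $a$,
$$\frac{dJ}{da} = \int_{0}^{\infty} - \frac{2 a}{\left(a^{2} + x^{2}\right)^{2}} \, dx = - \frac{\pi}{2 a^{2}},$$
so $\int_{0}^{\infty} \frac{1}{\left(a^{2} + x^{2}\right)^{2}} \, dx = \frac{\pi}{4 a^{3}}$.

Repeating — each differentiation of $1/(x^2+a^2)^j$ produces $-2ja/(x^2+a^2)^{j+1}$ — and dividing through by $-2ja$ at each step yields, after $2$ differentiations in total,
$$\int_{0}^{\infty} \frac{1}{\left(a^{2} + x^{2}\right)^{3}} \, dx = \frac{3 \pi}{16 a^{5}}.$$

Setting $a = \frac{5}{3}$:
$$I = \frac{729 \pi}{50000}.$$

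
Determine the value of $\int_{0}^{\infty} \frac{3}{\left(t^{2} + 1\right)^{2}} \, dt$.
$\frac{3 \pi}{4}$

Begin with the known result
$$J(a) = \int_{0}^{\infty} \frac{3}{a^{2} + t^{2}} \, dt = \frac{3 \pi}{2 a}.$$

Differentiating under the integral sign with respect to $a$,
$$\frac{dJ}{da} = \int_{0}^{\infty} - \frac{6 a}{\left(a^{2} + t^{2}\right)^{2}} \, dt = - \frac{3 \pi}{2 a^{2}},$$
so $\int_{0}^{\infty} \frac{3}{\left(a^{2} + t^{2}\right)^{2}} \, dt = \frac{3 \pi}{4 a^{3}}$.

Setting $a = 1$:
$$I = \frac{3 \pi}{4}.$$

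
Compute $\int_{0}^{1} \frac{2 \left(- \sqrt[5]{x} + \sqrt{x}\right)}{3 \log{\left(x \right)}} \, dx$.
$\log{\left(\frac{10^{\frac{2}{3}}}{4} \right)}$

Replace the exponent $\frac{1}{5}$ by a parameter $a$: let $I(a) = \int_{0}^{1} \frac{2 \left(\sqrt{x} - x^{a}\right)}{3 \log{\left(x \right)}} \, dx$.

Since $\dfrac{\partial}{\partial a}\,x^{a} = x^{a} \ln x$, the $\ln x$ in the denominator cancels and
$$\frac{dI}{da} = \int_{0}^{1} - \frac{2}{3} x^{a} \, dx = - \frac{2}{3} \left[\frac{x^{a+1}}{a+1}\right]_0^1 = - \frac{2}{3 a + 3}.$$

Integrating with respect to $a$ gives $I(a) = - \frac{2 \log{\left(a + 1 \right)}}{3} - \frac{2 \log{\left(2 \right)}}{3} + \frac{2 \log{\left(3 \right)}}{3} + C$.

At $a = \frac{1}{2}$ the integrand is identically $0$, so $I(\frac{1}{2}) = 0$. The closed form gives $0$, hence $C = 0$.

Setting $a = \frac{1}{5}$:
$$I = \log{\left(\frac{10^{\frac{2}{3}}}{4} \right)}.$$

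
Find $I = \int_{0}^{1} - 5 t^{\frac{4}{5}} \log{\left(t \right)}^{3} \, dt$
$\frac{6250}{2187}$

Consider the simpler parametrised integral
$$J(a) = \int_{0}^{1} - 5 t^{a} \, dt = - \frac{5}{a + 1}.$$

Differentiating under the integral sign brings down a factor of $\ln t$:
$$\frac{dJ}{da} = \int_{0}^{1} - 5 t^{a} \log{\left(t \right)} \, dt = \frac{5}{\left(a + 1\right)^{2}}.$$

Repeating $3$ times in total — each differentiation brings down another $\ln t$ — gives
$$\frac{d^{3}J}{da^{3}} = \int_{0}^{1} - 5 t^{a} \log{\left(t \right)}^{3} \, dt = \frac{30}{\left(a + 1\right)^{4}},$$
and the integrand here is exactly the target integrand, so $I = \frac{30}{\left(a + 1\right)^{4}}$.

Setting $a = \frac{4}{5}$:
$$I = \frac{6250}{2187}.$$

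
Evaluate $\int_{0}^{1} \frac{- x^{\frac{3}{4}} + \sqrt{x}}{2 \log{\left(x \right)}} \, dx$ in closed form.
$\log{\left(\frac{\sqrt{42}}{7} \right)}$

Introduce a parameter $a$ in the exponent: let $I(a) = \int_{0}^{1} \frac{- x^{\frac{3}{4}} + x^{a}}{2 \log{\left(x \right)}} \, dx$.

Since $\dfrac{\partial}{\partial a}\,x^{a} = x^{a} \ln x$, the $\ln x$ in the denominator cancels and
$$\frac{dI}{da} = \int_{0}^{1} \frac{1}{2} x^{a} \, dx = \frac{1}{2} \left[\frac{x^{a+1}}{a+1}\right]_0^1 = \frac{1}{2 \left(a + 1\right)}.$$

Integrating with respect to $a$ gives $I(a) = \frac{\log{\left(a + 1 \right)}}{2} - \frac{\log{\left(7 \right)}}{2} + \log{\left(2 \right)} + C$.

At $a = \frac{3}{4}$ the integrand is identically $0$, so $I(\frac{3}{4}) = 0$. The closed form gives $0$, hence $C = 0$.

Setting $a = \frac{1}{2}$:
$$I = \log{\left(\frac{\sqrt{42}}{7} \right)}.$$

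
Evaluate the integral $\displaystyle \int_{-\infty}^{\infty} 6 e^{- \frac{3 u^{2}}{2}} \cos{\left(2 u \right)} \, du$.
$\frac{2 \sqrt{6} \sqrt{\pi}}{e^{\frac{2}{3}}}$

Let $b$ denote the cosine frequency and define $I(b) = \int_{-\infty}^{\infty} 6 e^{- \frac{3 u^{2}}{2}} \cos{\left(b u \right)} \, du$.

Differentiating under the integral sign,
$$I'(b) = \int_{-\infty}^{\infty} - 6 u e^{- \frac{3 u^{2}}{2}} \sin{\left(b u \right)} \, du.$$

Integrate $\int_{-\infty}^{\infty} u \sin(b u)\, e^{- \frac{3 u^{2}}{2}}\, du$ by parts with $w = \sin(b u)$ and $dv = u\, e^{- \frac{3 u^{2}}{2}}\, du$, giving $v = - \frac{e^{- \frac{3 u^{2}}{2}}}{3}$. The boundary term vanishes and
$$\int_{-\infty}^{\infty} u \sin(b u)\, e^{- \frac{3 u^{2}}{2}}\, du = \frac{b}{3} \int_{-\infty}^{\infty} \cos(b u)\, e^{- \frac{3 u^{2}}{2}}\, du,$$
so $I'(b) = - \frac{b}{3}\, I(b)$.

This is a separable first-order ODE; solving with the initial condition $I(0) = \int_{-\infty}^{\infty} 6 e^{- \frac{3 u^{2}}{2}}\,du = 2 \sqrt{6} \sqrt{\pi}$ gives
$$I(b) = 2 \sqrt{6} \sqrt{\pi} e^{- \frac{b^{2}}{6}}.$$

Setting $b = 2$:
$$I = \frac{2 \sqrt{6} \sqrt{\pi}}{e^{\frac{2}{3}}}.$$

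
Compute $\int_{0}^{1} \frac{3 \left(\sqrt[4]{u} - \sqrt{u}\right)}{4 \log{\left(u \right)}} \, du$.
$- \frac{3 \log{\left(6 \right)}}{4} + \frac{3 \log{\left(5 \right)}}{4}$

Consider the one-parameter family: let $I(a) = \int_{0}^{1} \frac{3 \left(- \sqrt{u} + u^{a}\right)}{4 \log{\left(u \right)}} \, du$.

Since $\dfrac{\partial}{\partial a}\,u^{a} = u^{a} \ln u$, the $\ln u$ in the denominator cancels and
$$\frac{dI}{da} = \int_{0}^{1} \frac{3}{4} u^{a} \, du = \frac{3}{4} \left[\frac{u^{a+1}}{a+1}\right]_0^1 = \frac{3}{4 \left(a + 1\right)}.$$

Integrating with respect to $a$ gives $I(a) = \log{\left(\frac{2^{\frac{3}{4}} \sqrt[4]{3} \left(a + 1\right)^{\frac{3}{4}}}{3} \right)} + C$.

At $a = \frac{1}{2}$ the integrand is identically $0$, so $I(\frac{1}{2}) = 0$. The closed form gives $0$, hence $C = 0$.

Setting $a = \frac{1}{4}$:
$$I = - \frac{3 \log{\left(6 \right)}}{4} + \frac{3 \log{\left(5 \right)}}{4}.$$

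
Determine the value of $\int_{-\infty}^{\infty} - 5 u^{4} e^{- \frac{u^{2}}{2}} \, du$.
$- 15 \sqrt{2} \sqrt{\pi}$

Begin with the known integral
$$J(a) = \int_{-\infty}^{\infty} - 5 e^{- a u^{2}} \, du = - \frac{5 \sqrt{\pi}}{\sqrt{a}}.$$

Differentiating under the integral sign brings down a factor of $(-u^2)$:
$$\frac{dJ}{da} = \int_{-\infty}^{\infty} 5 u^{2} e^{- a u^{2}} \, du = \frac{5 \sqrt{\pi}}{2 a^{\frac{3}{2}}}.$$

Repeating twice in total — each differentiation brings down another $(-u^2)$ — gives
$$\frac{d^{2}J}{da^{2}} = \int_{-\infty}^{\infty} - 5 u^{4} e^{- a u^{2}} \, du = - \frac{15 \sqrt{\pi}}{4 a^{\frac{5}{2}}},$$
and the integrand here is exactly the target integrand, so $I = - \frac{15 \sqrt{\pi}}{4 a^{\frac{5}{2}}}$.

Setting $a = \frac{1}{2}$:
$$I = - 15 \sqrt{2} \sqrt{\pi}.$$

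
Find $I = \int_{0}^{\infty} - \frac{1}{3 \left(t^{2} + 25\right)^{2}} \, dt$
$- \frac{\pi}{1500}$

Recall the elementary integral
$$J(a) = \int_{0}^{\infty} - \frac{1}{3 \left(a^{2} + t^{2}\right)} \, dt = - \frac{\pi}{6 a}.$$

Differentiating under the integral sign with respect to $a$,
$$\frac{dJ}{da} = \int_{0}^{\infty} \frac{2 a}{3 \left(a^{2} + t^{2}\right)^{2}} \, dt = \frac{\pi}{6 a^{2}},$$
so $\int_{0}^{\infty} - \frac{1}{3 \left(a^{2} + t^{2}\right)^{2}} \, dt = - \frac{\pi}{12 a^{3}}$.

Setting $a = 5$:
$$I = - \frac{\pi}{1500}.$$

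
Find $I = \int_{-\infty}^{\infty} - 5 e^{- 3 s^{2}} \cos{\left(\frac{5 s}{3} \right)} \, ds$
$- \frac{5 \sqrt{3} \sqrt{\pi}}{3 e^{\frac{25}{108}}}$

Treat the cosine frequency as a parameter and define $I(b) = \int_{-\infty}^{\infty} - 5 e^{- 3 s^{2}} \cos{\left(b s \right)} \, ds$.

Differentiating under the integral sign,
$$I'(b) = \int_{-\infty}^{\infty} 5 s e^{- 3 s^{2}} \sin{\left(b s \right)} \, ds.$$

Integrate $\int_{-\infty}^{\infty} s \sin(b s)\, e^{- 3 s^{2}}\, ds$ by parts with $u = \sin(b s)$ and $dv = s\, e^{- 3 s^{2}}\, ds$, giving $v = - \frac{e^{- 3 s^{2}}}{6}$. The boundary term vanishes and
$$\int_{-\infty}^{\infty} s \sin(b s)\, e^{- 3 s^{2}}\, ds = \frac{b}{6} \int_{-\infty}^{\infty} \cos(b s)\, e^{- 3 s^{2}}\, ds,$$
so $I'(b) = - \frac{b}{6}\, I(b)$.

This is a separable first-order ODE; solving with the initial condition $I(0) = \int_{-\infty}^{\infty} - 5 e^{- 3 s^{2}}\,ds = - \frac{5 \sqrt{3} \sqrt{\pi}}{3}$ gives
$$I(b) = - \frac{5 \sqrt{3} \sqrt{\pi} e^{- \frac{b^{2}}{12}}}{3}.$$

Setting $b = \frac{5}{3}$:
$$I = - \frac{5 \sqrt{3} \sqrt{\pi}}{3 e^{\frac{25}{108}}}.$$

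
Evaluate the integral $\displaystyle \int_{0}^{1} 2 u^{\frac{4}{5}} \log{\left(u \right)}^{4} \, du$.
$\frac{50000}{19683}$

Consider the simpler parametrised integral
$$J(a) = \int_{0}^{1} 2 u^{a} \, du = \frac{2}{a + 1}.$$

Differentiating under the integral sign brings down a factor of $\ln u$:
$$\frac{dJ}{da} = \int_{0}^{1} 2 u^{a} \log{\left(u \right)} \, du = - \frac{2}{\left(a + 1\right)^{2}}.$$

Repeating $4$ times in total — each differentiation brings down another $\ln u$ — gives
$$\frac{d^{4}J}{da^{4}} = \int_{0}^{1} 2 u^{a} \log{\left(u \right)}^{4} \, du = \frac{48}{\left(a + 1\right)^{5}},$$
and the integrand here is exactly the target integrand, so $I = \frac{48}{\left(a + 1\right)^{5}}$.

Setting $a = \frac{4}{5}$:
$$I = \frac{50000}{19683}.$$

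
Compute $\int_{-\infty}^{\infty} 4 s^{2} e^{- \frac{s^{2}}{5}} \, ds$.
$10 \sqrt{5} \sqrt{\pi}$

Consider the simpler parametrised integral
$$J(a) = \int_{-\infty}^{\infty} 4 e^{- a s^{2}} \, ds = \frac{4 \sqrt{\pi}}{\sqrt{a}}.$$

Differentiating under the integral sign brings down a factor of $(-s^2)$:
$$\frac{dJ}{da} = \int_{-\infty}^{\infty} - 4 s^{2} e^{- a s^{2}} \, ds = - \frac{2 \sqrt{\pi}}{a^{\frac{3}{2}}}.$$

The integral on the left is $-I$, so $I = \frac{2 \sqrt{\pi}}{a^{\frac{3}{2}}}$.

Setting $a = \frac{1}{5}$:
$$I = 10 \sqrt{5} \sqrt{\pi}.$$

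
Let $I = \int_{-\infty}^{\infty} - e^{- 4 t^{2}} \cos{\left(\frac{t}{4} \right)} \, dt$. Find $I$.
$- \frac{\sqrt{\pi}}{2 e^{\frac{1}{256}}}$

Treat the cosine frequency as a parameter and define $I(b) = \int_{-\infty}^{\infty} - e^{- 4 t^{2}} \cos{\left(b t \right)} \, dt$.

Differentiating under the integral sign,
$$I'(b) = \int_{-\infty}^{\infty} t e^{- 4 t^{2}} \sin{\left(b t \right)} \, dt.$$

Integrate $\int_{-\infty}^{\infty} t \sin(b t)\, e^{- 4 t^{2}}\, dt$ by parts with $u = \sin(b t)$ and $dv = t\, e^{- 4 t^{2}}\, dt$, giving $v = - \frac{e^{- 4 t^{2}}}{8}$. The boundary term vanishes and
$$\int_{-\infty}^{\infty} t \sin(b t)\, e^{- 4 t^{2}}\, dt = \frac{b}{8} \int_{-\infty}^{\infty} \cos(b t)\, e^{- 4 t^{2}}\, dt,$$
so $I'(b) = - \frac{b}{8}\, I(b)$.

This is a separable first-order ODE; solving with the initial condition $I(0) = \int_{-\infty}^{\infty} - e^{- 4 t^{2}}\,dt = - \frac{\sqrt{\pi}}{2}$ gives
$$I(b) = - \frac{\sqrt{\pi} e^{- \frac{b^{2}}{16}}}{2}.$$

Setting $b = \frac{1}{4}$:
$$I = - \frac{\sqrt{\pi}}{2 e^{\frac{1}{256}}}.$$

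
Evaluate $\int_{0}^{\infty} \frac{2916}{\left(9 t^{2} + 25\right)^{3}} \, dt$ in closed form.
$\frac{729 \pi}{12500}$

Begin with the known result
$$J(a) = \int_{0}^{\infty} \frac{4}{a^{2} + t^{2}} \, dt = \frac{2 \pi}{a}.$$

Differentiating under the integral sign with respect to $a$,
$$\frac{dJ}{da} = \int_{0}^{\infty} - \frac{8 a}{\left(a^{2} + t^{2}\right)^{2}} \, dt = - \frac{2 \pi}{a^{2}},$$
so $\int_{0}^{\infty} \frac{4}{\left(a^{2} + t^{2}\right)^{2}} \, dt = \frac{\pi}{a^{3}}$.

Repeating — each differentiation of $1/(t^2+a^2)^j$ produces $-2ja/(t^2+a^2)^{j+1}$ — and dividing through by $-2ja$ at each step yields, after $2$ differentiations in total,
$$\int_{0}^{\infty} \frac{4}{\left(a^{2} + t^{2}\right)^{3}} \, dt = \frac{3 \pi}{4 a^{5}}.$$

Setting $a = \frac{5}{3}$:
$$I = \frac{729 \pi}{12500}.$$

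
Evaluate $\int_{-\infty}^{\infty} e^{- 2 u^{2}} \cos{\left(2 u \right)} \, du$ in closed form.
$\frac{\sqrt{2} \sqrt{\pi}}{2 e^{\frac{1}{2}}}$

Treat the cosine frequency as a parameter and define $I(b) = \int_{-\infty}^{\infty} e^{- 2 u^{2}} \cos{\left(b u \right)} \, du$.

Differentiating under the integral sign,
$$I'(b) = \int_{-\infty}^{\infty} - u e^{- 2 u^{2}} \sin{\left(b u \right)} \, du.$$

Integrate $\int_{-\infty}^{\infty} u \sin(b u)\, e^{- 2 u^{2}}\, du$ by parts with $w = \sin(b u)$ and $dv = u\, e^{- 2 u^{2}}\, du$, giving $v = - \frac{e^{- 2 u^{2}}}{4}$. The boundary term vanishes and
$$\int_{-\infty}^{\infty} u \sin(b u)\, e^{- 2 u^{2}}\, du = \frac{b}{4} \int_{-\infty}^{\infty} \cos(b u)\, e^{- 2 u^{2}}\, du,$$
so $I'(b) = - \frac{b}{4}\, I(b)$.

This is a separable first-order ODE; solving with the initial condition $I(0) = \int_{-\infty}^{\infty} e^{- 2 u^{2}}\,du = \frac{\sqrt{2} \sqrt{\pi}}{2}$ gives
$$I(b) = \frac{\sqrt{2} \sqrt{\pi} e^{- \frac{b^{2}}{8}}}{2}.$$

Setting $b = 2$:
$$I = \frac{\sqrt{2} \sqrt{\pi}}{2 e^{\frac{1}{2}}}.$$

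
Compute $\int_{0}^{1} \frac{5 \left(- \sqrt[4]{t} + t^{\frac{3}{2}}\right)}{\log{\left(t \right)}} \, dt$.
$\log{\left(32 \right)}$

Introduce a parameter $a$ in the exponent: let $I(a) = \int_{0}^{1} \frac{5 \left(t^{\frac{3}{2}} - t^{a}\right)}{\log{\left(t \right)}} \, dt$.

Since $\dfrac{\partial}{\partial a}\,t^{a} = t^{a} \ln t$, the $\ln t$ in the denominator cancels and
$$\frac{dI}{da} = \int_{0}^{1} -5 t^{a} \, dt = -5 \left[\frac{t^{a+1}}{a+1}\right]_0^1 = - \frac{5}{a + 1}.$$

Integrating with respect to $a$ gives $I(a) = - \log{\left(\frac{32 \left(a + 1\right)^{5}}{3125} \right)} + C$.

At $a = \frac{3}{2}$ the integrand is identically $0$, so $I(\frac{3}{2}) = 0$. The closed form gives $0$, hence $C = 0$.

Setting $a = \frac{1}{4}$:
$$I = \log{\left(32 \right)}.$$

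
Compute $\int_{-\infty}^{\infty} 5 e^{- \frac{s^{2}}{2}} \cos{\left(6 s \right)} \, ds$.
$\frac{5 \sqrt{2} \sqrt{\pi}}{e^{18}}$

Let $b$ denote the cosine frequency and define $I(b) = \int_{-\infty}^{\infty} 5 e^{- \frac{s^{2}}{2}} \cos{\left(b s \right)} \, ds$.

Differentiating under the integral sign,
$$I'(b) = \int_{-\infty}^{\infty} - 5 s e^{- \frac{s^{2}}{2}} \sin{\left(b s \right)} \, ds.$$

Integrate $\int_{-\infty}^{\infty} s \sin(b s)\, e^{- \frac{s^{2}}{2}}\, ds$ by parts with $u = \sin(b s)$ and $dv = s\, e^{- \frac{s^{2}}{2}}\, ds$, giving $v = - e^{- \frac{s^{2}}{2}}$. The boundary term vanishes and
$$\int_{-\infty}^{\infty} s \sin(b s)\, e^{- \frac{s^{2}}{2}}\, ds = b \int_{-\infty}^{\infty} \cos(b s)\, e^{- \frac{s^{2}}{2}}\, ds,$$
so $I'(b) = - b\, I(b)$.

This is a separable first-order ODE; solving with the initial condition $I(0) = \int_{-\infty}^{\infty} 5 e^{- \frac{s^{2}}{2}}\,ds = 5 \sqrt{2} \sqrt{\pi}$ gives
$$I(b) = 5 \sqrt{2} \sqrt{\pi} e^{- \frac{b^{2}}{2}}.$$

Setting $b = 6$:
$$I = \frac{5 \sqrt{2} \sqrt{\pi}}{e^{18}}.$$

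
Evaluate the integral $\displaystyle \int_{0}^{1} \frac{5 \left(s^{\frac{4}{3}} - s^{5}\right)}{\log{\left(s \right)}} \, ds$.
$- \log{\left(\frac{1889568}{16807} \right)}$

Introduce a parameter $a$ in the exponent: let $I(a) = \int_{0}^{1} \frac{5 \left(s^{\frac{4}{3}} - s^{a}\right)}{\log{\left(s \right)}} \, ds$.

Since $\dfrac{\partial}{\partial a}\,s^{a} = s^{a} \ln s$, the $\ln s$ in the denominator cancels and
$$\frac{dI}{da} = \int_{0}^{1} -5 s^{a} \, ds = -5 \left[\frac{s^{a+1}}{a+1}\right]_0^1 = - \frac{5}{a + 1}.$$

Integrating with respect to $a$ gives $I(a) = - \log{\left(\frac{243 \left(a + 1\right)^{5}}{16807} \right)} + C$.

At $a = \frac{4}{3}$ the integrand is identically $0$, so $I(\frac{4}{3}) = 0$. The closed form gives $0$, hence $C = 0$.

Setting $a = 5$:
$$I = - \log{\left(\frac{1889568}{16807} \right)}.$$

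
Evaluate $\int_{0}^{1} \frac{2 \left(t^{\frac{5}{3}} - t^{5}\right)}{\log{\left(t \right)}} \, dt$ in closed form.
$\log{\left(\frac{16}{81} \right)}$

Replace the exponent $\frac{5}{3}$ by a parameter $a$: let $I(a) = \int_{0}^{1} \frac{2 \left(- t^{5} + t^{a}\right)}{\log{\left(t \right)}} \, dt$.

Since $\dfrac{\partial}{\partial a}\,t^{a} = t^{a} \ln t$, the $\ln t$ in the denominator cancels and
$$\frac{dI}{da} = \int_{0}^{1} 2 t^{a} \, dt = 2 \left[\frac{t^{a+1}}{a+1}\right]_0^1 = \frac{2}{a + 1}.$$

Integrating with respect to $a$ gives $I(a) = \log{\left(\frac{\left(a + 1\right)^{2}}{36} \right)} + C$.

At $a = 5$ the integrand is identically $0$, so $I(5) = 0$. The closed form gives $0$, hence $C = 0$.

Setting $a = \frac{5}{3}$:
$$I = \log{\left(\frac{16}{81} \right)}.$$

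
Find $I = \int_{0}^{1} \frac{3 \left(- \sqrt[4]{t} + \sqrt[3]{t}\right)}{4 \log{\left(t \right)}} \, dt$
$\log{\left(\frac{8 \sqrt[4]{15}}{15} \right)}$

Replace the exponent $\frac{1}{4}$ by a parameter $a$: let $I(a) = \int_{0}^{1} \frac{3 \left(\sqrt[3]{t} - t^{a}\right)}{4 \log{\left(t \right)}} \, dt$.

Since $\dfrac{\partial}{\partial a}\,t^{a} = t^{a} \ln t$, the $\ln t$ in the denominator cancels and
$$\frac{dI}{da} = \int_{0}^{1} - \frac{3}{4} t^{a} \, dt = - \frac{3}{4} \left[\frac{t^{a+1}}{a+1}\right]_0^1 = - \frac{3}{4 a + 4}.$$

Integrating with respect to $a$ gives $I(a) = - \frac{3 \log{\left(a + 1 \right)}}{4} - \frac{3 \log{\left(3 \right)}}{4} + \frac{3 \log{\left(2 \right)}}{2} + C$.

At $a = \frac{1}{3}$ the integrand is identically $0$, so $I(\frac{1}{3}) = 0$. The closed form gives $0$, hence $C = 0$.

Setting $a = \frac{1}{4}$:
$$I = \log{\left(\frac{8 \sqrt[4]{15}}{15} \right)}.$$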